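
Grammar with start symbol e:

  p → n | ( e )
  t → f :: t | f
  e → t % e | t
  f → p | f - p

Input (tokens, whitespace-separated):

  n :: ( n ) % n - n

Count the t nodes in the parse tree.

4

[e [t [f [p n]] :: [t [f [p ( [e [t [f [p n]]]] )]]]] % [e [t [f [f [p n]] - [p n]]]]]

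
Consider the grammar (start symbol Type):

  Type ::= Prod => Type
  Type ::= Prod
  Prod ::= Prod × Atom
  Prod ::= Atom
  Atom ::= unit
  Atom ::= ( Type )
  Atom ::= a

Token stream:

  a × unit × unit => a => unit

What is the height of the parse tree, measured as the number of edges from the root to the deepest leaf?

[Type [Prod [Prod [Prod [Atom a]] × [Atom unit]] × [Atom unit]] => [Type [Prod [Atom a]] => [Type [Prod [Atom unit]]]]]

5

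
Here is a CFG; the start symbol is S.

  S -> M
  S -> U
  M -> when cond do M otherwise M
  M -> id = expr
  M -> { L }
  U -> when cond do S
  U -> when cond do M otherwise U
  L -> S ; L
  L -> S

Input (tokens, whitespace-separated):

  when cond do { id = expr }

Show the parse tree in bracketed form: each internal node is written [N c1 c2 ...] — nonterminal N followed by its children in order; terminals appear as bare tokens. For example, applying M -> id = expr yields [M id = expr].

S
U
when cond do S
when cond do M
when cond do { L }
when cond do { S }
when cond do { M }
when cond do { id = expr }

[S [U when cond do [S [M { [L [S [M id = expr]]] }]]]]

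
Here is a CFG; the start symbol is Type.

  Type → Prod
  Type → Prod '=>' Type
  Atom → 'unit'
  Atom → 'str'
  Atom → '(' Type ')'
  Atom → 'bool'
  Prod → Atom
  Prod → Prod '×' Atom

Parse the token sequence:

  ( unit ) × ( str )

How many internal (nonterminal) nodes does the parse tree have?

11

[Type [Prod [Prod [Atom ( [Type [Prod [Atom unit]]] )]] × [Atom ( [Type [Prod [Atom str]]] )]]]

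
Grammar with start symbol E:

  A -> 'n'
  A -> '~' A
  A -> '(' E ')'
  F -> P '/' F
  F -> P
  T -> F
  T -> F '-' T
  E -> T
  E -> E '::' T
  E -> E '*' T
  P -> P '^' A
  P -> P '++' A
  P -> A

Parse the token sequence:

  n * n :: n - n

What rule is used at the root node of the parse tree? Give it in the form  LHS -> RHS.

E -> E '::' T

[E [E [E [T [F [P [A n]]]]] * [T [F [P [A n]]]]] :: [T [F [P [A n]]] - [T [F [P [A n]]]]]]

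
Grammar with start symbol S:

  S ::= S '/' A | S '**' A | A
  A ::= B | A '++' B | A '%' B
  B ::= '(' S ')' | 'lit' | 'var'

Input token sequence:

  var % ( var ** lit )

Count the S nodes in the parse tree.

[S [A [A [B var]] % [B ( [S [S [A [B var]]] ** [A [B lit]]] )]]]

3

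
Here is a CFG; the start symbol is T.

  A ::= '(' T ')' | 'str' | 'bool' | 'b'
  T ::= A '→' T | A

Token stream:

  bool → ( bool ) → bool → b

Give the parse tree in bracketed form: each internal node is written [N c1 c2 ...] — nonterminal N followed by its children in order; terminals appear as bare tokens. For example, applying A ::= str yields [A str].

[T [A bool] → [T [A ( [T [A bool]] )] → [T [A bool] → [T [A b]]]]]

T
A → T
bool → T
bool → A → T
bool → ( T ) → T
bool → ( A ) → T
bool → ( bool ) → T
bool → ( bool ) → A → T
bool → ( bool ) → bool → T
bool → ( bool ) → bool → A
bool → ( bool ) → bool → b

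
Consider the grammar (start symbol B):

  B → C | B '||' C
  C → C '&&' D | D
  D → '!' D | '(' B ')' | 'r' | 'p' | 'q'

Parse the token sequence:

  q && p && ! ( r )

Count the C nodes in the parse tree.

4

[B [C [C [C [D q]] && [D p]] && [D ! [D ( [B [C [D r]]] )]]]]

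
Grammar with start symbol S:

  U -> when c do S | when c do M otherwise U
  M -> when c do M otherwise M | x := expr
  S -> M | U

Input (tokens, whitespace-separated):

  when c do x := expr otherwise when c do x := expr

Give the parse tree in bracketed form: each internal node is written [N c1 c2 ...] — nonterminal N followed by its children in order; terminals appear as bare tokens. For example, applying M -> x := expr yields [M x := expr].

[S [U when c do [M x := expr] otherwise [U when c do [S [M x := expr]]]]]

S
U
when c do M otherwise U
when c do x := expr otherwise U
when c do x := expr otherwise when c do S
when c do x := expr otherwise when c do M
when c do x := expr otherwise when c do x := expr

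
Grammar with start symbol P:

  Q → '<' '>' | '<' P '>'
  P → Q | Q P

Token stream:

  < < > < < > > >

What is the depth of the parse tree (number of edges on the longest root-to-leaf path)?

7

[P [Q < [P [Q < >] [P [Q < [P [Q < >]] >]]] >]]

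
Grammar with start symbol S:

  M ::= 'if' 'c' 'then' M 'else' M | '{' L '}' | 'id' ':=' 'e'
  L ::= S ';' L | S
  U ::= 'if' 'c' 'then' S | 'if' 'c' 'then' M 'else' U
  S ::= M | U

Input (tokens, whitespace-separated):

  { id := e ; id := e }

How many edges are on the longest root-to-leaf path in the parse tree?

6

[S [M { [L [S [M id := e]] ; [L [S [M id := e]]]] }]]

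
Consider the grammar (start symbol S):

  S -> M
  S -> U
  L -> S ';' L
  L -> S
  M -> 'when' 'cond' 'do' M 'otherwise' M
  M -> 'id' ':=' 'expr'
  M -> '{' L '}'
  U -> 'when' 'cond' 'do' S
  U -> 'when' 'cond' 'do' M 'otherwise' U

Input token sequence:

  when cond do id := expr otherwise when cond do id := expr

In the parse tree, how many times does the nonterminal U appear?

[S [U when cond do [M id := expr] otherwise [U when cond do [S [M id := expr]]]]]

2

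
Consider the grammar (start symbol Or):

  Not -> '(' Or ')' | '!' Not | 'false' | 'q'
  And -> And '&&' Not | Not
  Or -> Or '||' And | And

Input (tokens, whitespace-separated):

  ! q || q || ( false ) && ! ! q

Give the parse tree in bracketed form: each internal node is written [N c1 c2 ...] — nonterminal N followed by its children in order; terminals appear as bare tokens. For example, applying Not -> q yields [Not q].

Or
Or || And
Or || And || And
And || And || And
Not || And || And
! Not || And || And
! q || And || And
! q || Not || And
! q || q || And
! q || q || And && Not
! q || q || Not && Not
! q || q || ( Or ) && Not
! q || q || ( And ) && Not
! q || q || ( Not ) && Not
! q || q || ( false ) && Not
! q || q || ( false ) && ! Not
! q || q || ( false ) && ! ! Not
! q || q || ( false ) && ! ! q

[Or [Or [Or [And [Not ! [Not q]]]] || [And [Not q]]] || [And [And [Not ( [Or [And [Not false]]] )]] && [Not ! [Not ! [Not q]]]]]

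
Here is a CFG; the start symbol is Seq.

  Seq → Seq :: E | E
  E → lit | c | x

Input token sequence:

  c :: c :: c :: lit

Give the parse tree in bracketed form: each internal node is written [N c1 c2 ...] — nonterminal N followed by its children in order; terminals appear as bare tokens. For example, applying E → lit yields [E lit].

Seq
Seq :: E
Seq :: E :: E
Seq :: E :: E :: E
E :: E :: E :: E
c :: E :: E :: E
c :: c :: E :: E
c :: c :: c :: E
c :: c :: c :: lit

[Seq [Seq [Seq [Seq [E c]] :: [E c]] :: [E c]] :: [E lit]]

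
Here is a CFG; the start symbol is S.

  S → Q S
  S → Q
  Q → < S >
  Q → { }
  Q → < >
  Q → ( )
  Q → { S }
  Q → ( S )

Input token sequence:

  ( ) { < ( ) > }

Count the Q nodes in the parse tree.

[S [Q ( )] [S [Q { [S [Q < [S [Q ( )]] >]] }]]]

4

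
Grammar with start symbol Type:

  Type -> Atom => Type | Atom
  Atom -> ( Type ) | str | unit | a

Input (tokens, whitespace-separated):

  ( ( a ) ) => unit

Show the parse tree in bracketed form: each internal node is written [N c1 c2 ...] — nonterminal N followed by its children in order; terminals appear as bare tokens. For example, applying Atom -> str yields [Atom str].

Type
Atom => Type
( Type ) => Type
( Atom ) => Type
( ( Type ) ) => Type
( ( Atom ) ) => Type
( ( a ) ) => Type
( ( a ) ) => Atom
( ( a ) ) => unit

[Type [Atom ( [Type [Atom ( [Type [Atom a]] )]] )] => [Type [Atom unit]]]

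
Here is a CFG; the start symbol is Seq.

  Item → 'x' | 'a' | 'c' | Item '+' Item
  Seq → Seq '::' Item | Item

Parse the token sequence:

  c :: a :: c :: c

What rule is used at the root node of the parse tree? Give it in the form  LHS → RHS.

[Seq [Seq [Seq [Seq [Item c]] :: [Item a]] :: [Item c]] :: [Item c]]

Seq → Seq '::' Item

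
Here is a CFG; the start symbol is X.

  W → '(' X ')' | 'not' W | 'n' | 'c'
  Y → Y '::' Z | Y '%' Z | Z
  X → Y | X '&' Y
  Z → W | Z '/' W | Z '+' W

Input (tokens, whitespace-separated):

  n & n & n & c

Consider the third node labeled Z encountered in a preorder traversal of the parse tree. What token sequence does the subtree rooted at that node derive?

n

[X [X [X [X [Y [Z [W n]]]] & [Y [Z [W n]]]] & [Y [Z [W n]]]] & [Y [Z [W c]]]]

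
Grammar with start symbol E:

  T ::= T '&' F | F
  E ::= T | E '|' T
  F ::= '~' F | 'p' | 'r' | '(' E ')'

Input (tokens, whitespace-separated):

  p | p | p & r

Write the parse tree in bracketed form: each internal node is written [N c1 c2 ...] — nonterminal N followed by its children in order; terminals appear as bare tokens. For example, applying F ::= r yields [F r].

[E [E [E [T [F p]]] | [T [F p]]] | [T [T [F p]] & [F r]]]

E
E | T
E | T | T
T | T | T
F | T | T
p | T | T
p | F | T
p | p | T
p | p | T & F
p | p | F & F
p | p | p & F
p | p | p & r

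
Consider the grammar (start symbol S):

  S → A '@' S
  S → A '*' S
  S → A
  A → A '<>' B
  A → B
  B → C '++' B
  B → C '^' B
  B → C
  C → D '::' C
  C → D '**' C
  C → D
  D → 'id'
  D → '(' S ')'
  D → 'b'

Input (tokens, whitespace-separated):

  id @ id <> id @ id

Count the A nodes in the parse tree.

4

[S [A [B [C [D id]]]] @ [S [A [A [B [C [D id]]]] <> [B [C [D id]]]] @ [S [A [B [C [D id]]]]]]]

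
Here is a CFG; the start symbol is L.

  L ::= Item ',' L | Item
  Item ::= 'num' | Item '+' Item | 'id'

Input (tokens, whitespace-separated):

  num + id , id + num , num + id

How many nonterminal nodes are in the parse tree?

[L [Item [Item num] + [Item id]] , [L [Item [Item id] + [Item num]] , [L [Item [Item num] + [Item id]]]]]

12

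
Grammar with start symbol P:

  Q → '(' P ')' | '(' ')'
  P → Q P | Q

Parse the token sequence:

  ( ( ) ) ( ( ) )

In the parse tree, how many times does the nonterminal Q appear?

4

[P [Q ( [P [Q ( )]] )] [P [Q ( [P [Q ( )]] )]]]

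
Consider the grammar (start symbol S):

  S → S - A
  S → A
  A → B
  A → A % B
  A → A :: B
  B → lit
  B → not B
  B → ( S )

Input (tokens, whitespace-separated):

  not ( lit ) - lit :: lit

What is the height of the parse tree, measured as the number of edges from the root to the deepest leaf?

[S [S [A [B not [B ( [S [A [B lit]]] )]]]] - [A [A [B lit]] :: [B lit]]]

8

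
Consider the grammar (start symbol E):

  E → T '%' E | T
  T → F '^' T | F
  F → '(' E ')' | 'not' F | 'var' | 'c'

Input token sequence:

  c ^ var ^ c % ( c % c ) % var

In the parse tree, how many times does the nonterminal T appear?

[E [T [F c] ^ [T [F var] ^ [T [F c]]]] % [E [T [F ( [E [T [F c]] % [E [T [F c]]]] )]] % [E [T [F var]]]]]

7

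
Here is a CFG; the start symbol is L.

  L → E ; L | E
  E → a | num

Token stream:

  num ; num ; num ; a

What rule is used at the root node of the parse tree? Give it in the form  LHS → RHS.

L → E ; L

[L [E num] ; [L [E num] ; [L [E num] ; [L [E a]]]]]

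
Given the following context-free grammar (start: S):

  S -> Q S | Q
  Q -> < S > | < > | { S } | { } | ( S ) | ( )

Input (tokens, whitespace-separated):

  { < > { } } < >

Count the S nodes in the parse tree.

[S [Q { [S [Q < >] [S [Q { }]]] }] [S [Q < >]]]

4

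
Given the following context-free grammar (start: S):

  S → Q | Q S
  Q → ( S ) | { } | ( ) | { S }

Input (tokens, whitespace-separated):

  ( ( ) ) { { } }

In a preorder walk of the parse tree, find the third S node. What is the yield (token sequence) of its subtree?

[S [Q ( [S [Q ( )]] )] [S [Q { [S [Q { }]] }]]]

{ { } }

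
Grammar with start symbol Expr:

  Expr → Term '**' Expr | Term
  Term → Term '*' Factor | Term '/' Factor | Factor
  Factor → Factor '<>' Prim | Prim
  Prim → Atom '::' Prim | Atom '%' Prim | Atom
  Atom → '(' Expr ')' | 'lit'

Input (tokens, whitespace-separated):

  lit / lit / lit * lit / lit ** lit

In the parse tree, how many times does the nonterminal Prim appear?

[Expr [Term [Term [Term [Term [Term [Factor [Prim [Atom lit]]]] / [Factor [Prim [Atom lit]]]] / [Factor [Prim [Atom lit]]]] * [Factor [Prim [Atom lit]]]] / [Factor [Prim [Atom lit]]]] ** [Expr [Term [Factor [Prim [Atom lit]]]]]]

6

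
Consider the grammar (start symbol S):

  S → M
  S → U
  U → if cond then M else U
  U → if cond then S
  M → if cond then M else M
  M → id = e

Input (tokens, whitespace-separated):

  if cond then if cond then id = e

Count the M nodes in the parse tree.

1

[S [U if cond then [S [U if cond then [S [M id = e]]]]]]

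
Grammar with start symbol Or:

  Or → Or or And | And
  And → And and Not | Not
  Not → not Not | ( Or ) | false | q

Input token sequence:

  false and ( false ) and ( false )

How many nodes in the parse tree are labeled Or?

3

[Or [And [And [And [Not false]] and [Not ( [Or [And [Not false]]] )]] and [Not ( [Or [And [Not false]]] )]]]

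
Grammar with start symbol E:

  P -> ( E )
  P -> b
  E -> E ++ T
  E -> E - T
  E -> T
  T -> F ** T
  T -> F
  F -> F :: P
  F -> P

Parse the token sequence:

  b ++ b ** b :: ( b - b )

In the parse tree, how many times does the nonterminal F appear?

[E [E [T [F [P b]]]] ++ [T [F [P b]] ** [T [F [F [P b]] :: [P ( [E [E [T [F [P b]]]] - [T [F [P b]]]] )]]]]]

6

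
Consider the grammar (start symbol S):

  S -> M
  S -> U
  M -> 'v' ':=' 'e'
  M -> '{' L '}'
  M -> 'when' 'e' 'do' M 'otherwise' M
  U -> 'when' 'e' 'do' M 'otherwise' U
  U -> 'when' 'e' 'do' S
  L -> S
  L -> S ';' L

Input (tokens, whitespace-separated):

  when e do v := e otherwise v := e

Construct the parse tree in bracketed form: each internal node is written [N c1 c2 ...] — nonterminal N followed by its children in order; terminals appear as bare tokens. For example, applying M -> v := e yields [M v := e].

[S [M when e do [M v := e] otherwise [M v := e]]]

S
M
when e do M otherwise M
when e do v := e otherwise M
when e do v := e otherwise v := e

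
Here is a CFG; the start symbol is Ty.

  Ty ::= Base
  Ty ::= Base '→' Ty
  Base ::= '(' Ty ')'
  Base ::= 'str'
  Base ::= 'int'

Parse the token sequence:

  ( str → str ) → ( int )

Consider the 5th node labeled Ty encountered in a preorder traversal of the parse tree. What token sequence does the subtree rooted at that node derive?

int

[Ty [Base ( [Ty [Base str] → [Ty [Base str]]] )] → [Ty [Base ( [Ty [Base int]] )]]]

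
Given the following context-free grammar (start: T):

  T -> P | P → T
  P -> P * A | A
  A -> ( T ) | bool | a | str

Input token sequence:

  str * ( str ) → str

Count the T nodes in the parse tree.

[T [P [P [A str]] * [A ( [T [P [A str]]] )]] → [T [P [A str]]]]

3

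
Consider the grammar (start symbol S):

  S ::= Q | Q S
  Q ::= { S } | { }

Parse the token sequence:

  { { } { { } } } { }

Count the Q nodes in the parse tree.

5

[S [Q { [S [Q { }] [S [Q { [S [Q { }]] }]]] }] [S [Q { }]]]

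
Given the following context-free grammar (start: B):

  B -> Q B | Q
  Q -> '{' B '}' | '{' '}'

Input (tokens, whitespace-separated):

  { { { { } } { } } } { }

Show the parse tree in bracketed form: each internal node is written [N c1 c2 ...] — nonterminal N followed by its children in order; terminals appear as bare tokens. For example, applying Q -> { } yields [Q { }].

B
Q B
{ B } B
{ Q } B
{ { B } } B
{ { Q B } } B
{ { { B } B } } B
{ { { Q } B } } B
{ { { { } } B } } B
{ { { { } } Q } } B
{ { { { } } { } } } B
{ { { { } } { } } } Q
{ { { { } } { } } } { }

[B [Q { [B [Q { [B [Q { [B [Q { }]] }] [B [Q { }]]] }]] }] [B [Q { }]]]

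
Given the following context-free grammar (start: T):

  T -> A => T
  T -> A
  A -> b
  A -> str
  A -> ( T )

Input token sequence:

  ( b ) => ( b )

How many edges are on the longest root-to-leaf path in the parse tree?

5

[T [A ( [T [A b]] )] => [T [A ( [T [A b]] )]]]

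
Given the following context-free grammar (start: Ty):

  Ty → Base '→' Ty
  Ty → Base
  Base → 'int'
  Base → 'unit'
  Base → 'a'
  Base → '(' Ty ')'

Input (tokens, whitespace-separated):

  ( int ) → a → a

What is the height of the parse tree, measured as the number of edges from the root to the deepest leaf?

4

[Ty [Base ( [Ty [Base int]] )] → [Ty [Base a] → [Ty [Base a]]]]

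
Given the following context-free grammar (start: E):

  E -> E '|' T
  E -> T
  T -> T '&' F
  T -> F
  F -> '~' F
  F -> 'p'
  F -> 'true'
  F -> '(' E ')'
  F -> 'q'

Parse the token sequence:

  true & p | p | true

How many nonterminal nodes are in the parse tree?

11

[E [E [E [T [T [F true]] & [F p]]] | [T [F p]]] | [T [F true]]]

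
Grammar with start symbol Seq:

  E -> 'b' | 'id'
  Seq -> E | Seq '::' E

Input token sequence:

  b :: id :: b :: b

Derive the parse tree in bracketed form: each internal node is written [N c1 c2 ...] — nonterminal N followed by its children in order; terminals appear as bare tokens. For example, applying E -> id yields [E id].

[Seq [Seq [Seq [Seq [E b]] :: [E id]] :: [E b]] :: [E b]]

Seq
Seq :: E
Seq :: E :: E
Seq :: E :: E :: E
E :: E :: E :: E
b :: E :: E :: E
b :: id :: E :: E
b :: id :: b :: E
b :: id :: b :: b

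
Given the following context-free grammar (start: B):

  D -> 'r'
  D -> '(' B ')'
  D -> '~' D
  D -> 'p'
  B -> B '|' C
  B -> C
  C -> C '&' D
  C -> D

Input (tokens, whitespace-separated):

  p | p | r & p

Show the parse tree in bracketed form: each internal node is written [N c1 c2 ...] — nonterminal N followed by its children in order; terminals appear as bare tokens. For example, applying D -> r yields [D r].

[B [B [B [C [D p]]] | [C [D p]]] | [C [C [D r]] & [D p]]]

B
B | C
B | C | C
C | C | C
D | C | C
p | C | C
p | D | C
p | p | C
p | p | C & D
p | p | D & D
p | p | r & D
p | p | r & p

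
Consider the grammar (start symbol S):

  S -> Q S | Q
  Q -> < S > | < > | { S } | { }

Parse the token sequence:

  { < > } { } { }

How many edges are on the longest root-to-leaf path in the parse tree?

4

[S [Q { [S [Q < >]] }] [S [Q { }] [S [Q { }]]]]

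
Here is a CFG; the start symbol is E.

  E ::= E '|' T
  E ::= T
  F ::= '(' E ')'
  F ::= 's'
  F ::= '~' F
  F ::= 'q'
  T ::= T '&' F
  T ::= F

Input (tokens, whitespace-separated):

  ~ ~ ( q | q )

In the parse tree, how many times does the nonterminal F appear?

5

[E [T [F ~ [F ~ [F ( [E [E [T [F q]]] | [T [F q]]] )]]]]]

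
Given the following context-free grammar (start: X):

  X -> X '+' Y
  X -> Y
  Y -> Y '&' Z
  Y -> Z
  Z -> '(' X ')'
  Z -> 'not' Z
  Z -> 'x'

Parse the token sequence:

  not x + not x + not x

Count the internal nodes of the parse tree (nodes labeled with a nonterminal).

12

[X [X [X [Y [Z not [Z x]]]] + [Y [Z not [Z x]]]] + [Y [Z not [Z x]]]]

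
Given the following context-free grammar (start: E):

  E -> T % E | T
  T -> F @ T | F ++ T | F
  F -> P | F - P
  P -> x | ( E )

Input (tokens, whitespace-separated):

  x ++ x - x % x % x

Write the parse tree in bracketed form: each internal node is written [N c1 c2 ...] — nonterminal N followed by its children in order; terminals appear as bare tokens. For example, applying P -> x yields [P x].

[E [T [F [P x]] ++ [T [F [F [P x]] - [P x]]]] % [E [T [F [P x]]] % [E [T [F [P x]]]]]]

E
T % E
F ++ T % E
P ++ T % E
x ++ T % E
x ++ F % E
x ++ F - P % E
x ++ P - P % E
x ++ x - P % E
x ++ x - x % E
x ++ x - x % T % E
x ++ x - x % F % E
x ++ x - x % P % E
x ++ x - x % x % E
x ++ x - x % x % T
x ++ x - x % x % F
x ++ x - x % x % P
x ++ x - x % x % x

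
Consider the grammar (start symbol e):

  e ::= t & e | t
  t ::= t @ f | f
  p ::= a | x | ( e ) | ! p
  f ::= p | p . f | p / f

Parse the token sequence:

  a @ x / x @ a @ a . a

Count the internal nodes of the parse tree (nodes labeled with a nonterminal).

[e [t [t [t [t [f [p a]]] @ [f [p x] / [f [p x]]]] @ [f [p a]]] @ [f [p a] . [f [p a]]]]]

17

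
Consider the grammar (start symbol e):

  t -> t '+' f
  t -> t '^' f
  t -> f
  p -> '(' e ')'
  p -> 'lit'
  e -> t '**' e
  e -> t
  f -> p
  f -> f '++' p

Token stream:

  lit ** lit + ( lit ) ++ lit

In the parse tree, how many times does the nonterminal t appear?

4

[e [t [f [p lit]]] ** [e [t [t [f [p lit]]] + [f [f [p ( [e [t [f [p lit]]]] )]] ++ [p lit]]]]]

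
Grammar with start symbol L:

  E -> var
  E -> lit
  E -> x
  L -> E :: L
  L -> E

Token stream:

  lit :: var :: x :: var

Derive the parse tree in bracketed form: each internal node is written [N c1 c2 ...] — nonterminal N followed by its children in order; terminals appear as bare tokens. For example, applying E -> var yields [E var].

[L [E lit] :: [L [E var] :: [L [E x] :: [L [E var]]]]]

L
E :: L
lit :: L
lit :: E :: L
lit :: var :: L
lit :: var :: E :: L
lit :: var :: x :: L
lit :: var :: x :: E
lit :: var :: x :: var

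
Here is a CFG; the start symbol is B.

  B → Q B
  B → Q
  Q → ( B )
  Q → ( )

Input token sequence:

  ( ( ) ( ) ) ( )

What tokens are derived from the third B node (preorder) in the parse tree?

( )

[B [Q ( [B [Q ( )] [B [Q ( )]]] )] [B [Q ( )]]]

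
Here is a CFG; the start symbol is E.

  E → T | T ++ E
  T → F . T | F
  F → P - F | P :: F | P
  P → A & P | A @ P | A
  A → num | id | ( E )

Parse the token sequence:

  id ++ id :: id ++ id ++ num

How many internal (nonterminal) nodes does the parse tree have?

[E [T [F [P [A id]]]] ++ [E [T [F [P [A id]] :: [F [P [A id]]]]] ++ [E [T [F [P [A id]]]] ++ [E [T [F [P [A num]]]]]]]]

23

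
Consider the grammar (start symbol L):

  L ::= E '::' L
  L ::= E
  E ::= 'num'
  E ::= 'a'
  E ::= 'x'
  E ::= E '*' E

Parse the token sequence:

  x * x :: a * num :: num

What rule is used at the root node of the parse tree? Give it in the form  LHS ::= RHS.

L ::= E '::' L

[L [E [E x] * [E x]] :: [L [E [E a] * [E num]] :: [L [E num]]]]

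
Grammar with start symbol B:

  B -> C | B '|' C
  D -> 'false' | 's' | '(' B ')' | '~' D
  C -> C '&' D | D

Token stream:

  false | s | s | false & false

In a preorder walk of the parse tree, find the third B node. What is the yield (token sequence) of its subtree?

false | s

[B [B [B [B [C [D false]]] | [C [D s]]] | [C [D s]]] | [C [C [D false]] & [D false]]]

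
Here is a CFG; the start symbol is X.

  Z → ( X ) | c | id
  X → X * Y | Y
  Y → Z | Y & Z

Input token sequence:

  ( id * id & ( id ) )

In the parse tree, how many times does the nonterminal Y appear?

5

[X [Y [Z ( [X [X [Y [Z id]]] * [Y [Y [Z id]] & [Z ( [X [Y [Z id]]] )]]] )]]]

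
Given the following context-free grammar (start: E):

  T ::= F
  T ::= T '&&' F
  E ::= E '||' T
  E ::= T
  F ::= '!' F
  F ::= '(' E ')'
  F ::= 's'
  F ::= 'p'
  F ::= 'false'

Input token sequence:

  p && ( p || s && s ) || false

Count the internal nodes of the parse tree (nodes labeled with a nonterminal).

[E [E [T [T [F p]] && [F ( [E [E [T [F p]]] || [T [T [F s]] && [F s]]] )]]] || [T [F false]]]

16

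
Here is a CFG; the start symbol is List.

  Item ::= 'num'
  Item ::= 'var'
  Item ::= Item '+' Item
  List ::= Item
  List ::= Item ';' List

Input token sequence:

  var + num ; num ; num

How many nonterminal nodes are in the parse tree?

[List [Item [Item var] + [Item num]] ; [List [Item num] ; [List [Item num]]]]

8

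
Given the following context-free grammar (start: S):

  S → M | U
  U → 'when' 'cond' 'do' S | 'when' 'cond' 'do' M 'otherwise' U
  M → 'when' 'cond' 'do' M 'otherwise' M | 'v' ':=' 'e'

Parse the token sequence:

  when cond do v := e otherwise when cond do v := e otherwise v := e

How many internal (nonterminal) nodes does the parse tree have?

[S [M when cond do [M v := e] otherwise [M when cond do [M v := e] otherwise [M v := e]]]]

6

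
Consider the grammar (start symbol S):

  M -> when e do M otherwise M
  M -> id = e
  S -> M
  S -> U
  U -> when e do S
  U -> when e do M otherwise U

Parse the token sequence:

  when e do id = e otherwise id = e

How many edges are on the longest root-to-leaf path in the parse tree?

[S [M when e do [M id = e] otherwise [M id = e]]]

3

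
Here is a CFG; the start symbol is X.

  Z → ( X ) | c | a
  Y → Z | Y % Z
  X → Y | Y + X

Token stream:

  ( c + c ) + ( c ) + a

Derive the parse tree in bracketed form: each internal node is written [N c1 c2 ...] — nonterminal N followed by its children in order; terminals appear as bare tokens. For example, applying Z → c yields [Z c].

[X [Y [Z ( [X [Y [Z c]] + [X [Y [Z c]]]] )]] + [X [Y [Z ( [X [Y [Z c]]] )]] + [X [Y [Z a]]]]]

X
Y + X
Z + X
( X ) + X
( Y + X ) + X
( Z + X ) + X
( c + X ) + X
( c + Y ) + X
( c + Z ) + X
( c + c ) + X
( c + c ) + Y + X
( c + c ) + Z + X
( c + c ) + ( X ) + X
( c + c ) + ( Y ) + X
( c + c ) + ( Z ) + X
( c + c ) + ( c ) + X
( c + c ) + ( c ) + Y
( c + c ) + ( c ) + Z
( c + c ) + ( c ) + a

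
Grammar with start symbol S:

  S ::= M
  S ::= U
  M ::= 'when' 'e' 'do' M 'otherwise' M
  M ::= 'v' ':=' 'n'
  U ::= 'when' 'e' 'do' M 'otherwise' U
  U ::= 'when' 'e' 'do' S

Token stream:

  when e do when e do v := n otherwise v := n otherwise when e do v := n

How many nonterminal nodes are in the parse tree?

[S [U when e do [M when e do [M v := n] otherwise [M v := n]] otherwise [U when e do [S [M v := n]]]]]

8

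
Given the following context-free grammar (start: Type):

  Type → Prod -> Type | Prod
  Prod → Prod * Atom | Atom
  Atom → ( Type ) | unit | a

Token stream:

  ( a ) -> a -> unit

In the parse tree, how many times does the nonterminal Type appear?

[Type [Prod [Atom ( [Type [Prod [Atom a]]] )]] -> [Type [Prod [Atom a]] -> [Type [Prod [Atom unit]]]]]

4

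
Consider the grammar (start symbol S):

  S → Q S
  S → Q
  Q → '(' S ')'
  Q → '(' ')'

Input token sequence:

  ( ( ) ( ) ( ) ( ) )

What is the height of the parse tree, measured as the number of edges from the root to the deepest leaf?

7

[S [Q ( [S [Q ( )] [S [Q ( )] [S [Q ( )] [S [Q ( )]]]]] )]]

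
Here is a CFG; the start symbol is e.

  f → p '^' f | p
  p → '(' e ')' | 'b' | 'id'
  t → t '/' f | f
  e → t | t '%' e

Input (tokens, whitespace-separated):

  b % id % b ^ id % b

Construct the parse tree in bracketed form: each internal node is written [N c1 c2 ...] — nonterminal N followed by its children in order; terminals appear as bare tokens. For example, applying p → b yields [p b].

e
t % e
f % e
p % e
b % e
b % t % e
b % f % e
b % p % e
b % id % e
b % id % t % e
b % id % f % e
b % id % p ^ f % e
b % id % b ^ f % e
b % id % b ^ p % e
b % id % b ^ id % e
b % id % b ^ id % t
b % id % b ^ id % f
b % id % b ^ id % p
b % id % b ^ id % b

[e [t [f [p b]]] % [e [t [f [p id]]] % [e [t [f [p b] ^ [f [p id]]]] % [e [t [f [p b]]]]]]]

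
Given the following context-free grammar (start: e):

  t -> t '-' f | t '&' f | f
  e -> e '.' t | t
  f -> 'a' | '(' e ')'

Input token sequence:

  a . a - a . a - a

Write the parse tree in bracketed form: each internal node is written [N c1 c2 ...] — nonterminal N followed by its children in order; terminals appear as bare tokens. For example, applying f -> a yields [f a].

e
e . t
e . t . t
t . t . t
f . t . t
a . t . t
a . t - f . t
a . f - f . t
a . a - f . t
a . a - a . t
a . a - a . t - f
a . a - a . f - f
a . a - a . a - f
a . a - a . a - a

[e [e [e [t [f a]]] . [t [t [f a]] - [f a]]] . [t [t [f a]] - [f a]]]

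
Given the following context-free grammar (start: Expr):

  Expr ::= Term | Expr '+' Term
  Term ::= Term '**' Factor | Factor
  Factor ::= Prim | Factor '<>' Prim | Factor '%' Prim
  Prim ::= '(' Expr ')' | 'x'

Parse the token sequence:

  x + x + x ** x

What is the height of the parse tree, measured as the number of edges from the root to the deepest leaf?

6

[Expr [Expr [Expr [Term [Factor [Prim x]]]] + [Term [Factor [Prim x]]]] + [Term [Term [Factor [Prim x]]] ** [Factor [Prim x]]]]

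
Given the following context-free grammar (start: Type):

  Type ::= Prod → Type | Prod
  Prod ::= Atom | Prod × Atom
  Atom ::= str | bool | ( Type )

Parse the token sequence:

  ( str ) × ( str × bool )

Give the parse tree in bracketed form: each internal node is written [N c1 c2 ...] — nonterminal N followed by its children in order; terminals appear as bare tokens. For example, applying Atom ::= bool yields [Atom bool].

[Type [Prod [Prod [Atom ( [Type [Prod [Atom str]]] )]] × [Atom ( [Type [Prod [Prod [Atom str]] × [Atom bool]]] )]]]

Type
Prod
Prod × Atom
Atom × Atom
( Type ) × Atom
( Prod ) × Atom
( Atom ) × Atom
( str ) × Atom
( str ) × ( Type )
( str ) × ( Prod )
( str ) × ( Prod × Atom )
( str ) × ( Atom × Atom )
( str ) × ( str × Atom )
( str ) × ( str × bool )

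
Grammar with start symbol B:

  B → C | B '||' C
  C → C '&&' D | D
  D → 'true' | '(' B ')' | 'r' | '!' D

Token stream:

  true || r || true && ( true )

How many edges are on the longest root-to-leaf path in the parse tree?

6

[B [B [B [C [D true]]] || [C [D r]]] || [C [C [D true]] && [D ( [B [C [D true]]] )]]]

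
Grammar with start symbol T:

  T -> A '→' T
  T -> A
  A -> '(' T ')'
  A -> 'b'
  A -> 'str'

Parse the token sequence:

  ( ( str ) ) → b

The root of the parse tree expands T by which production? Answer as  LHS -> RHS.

T -> A '→' T

[T [A ( [T [A ( [T [A str]] )]] )] → [T [A b]]]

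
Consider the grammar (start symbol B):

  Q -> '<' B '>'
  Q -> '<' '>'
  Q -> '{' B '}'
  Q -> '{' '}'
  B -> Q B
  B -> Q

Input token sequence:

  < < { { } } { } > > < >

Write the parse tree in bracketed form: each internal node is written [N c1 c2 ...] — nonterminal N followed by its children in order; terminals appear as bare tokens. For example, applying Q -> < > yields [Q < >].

[B [Q < [B [Q < [B [Q { [B [Q { }]] }] [B [Q { }]]] >]] >] [B [Q < >]]]

B
Q B
< B > B
< Q > B
< < B > > B
< < Q B > > B
< < { B } B > > B
< < { Q } B > > B
< < { { } } B > > B
< < { { } } Q > > B
< < { { } } { } > > B
< < { { } } { } > > Q
< < { { } } { } > > < >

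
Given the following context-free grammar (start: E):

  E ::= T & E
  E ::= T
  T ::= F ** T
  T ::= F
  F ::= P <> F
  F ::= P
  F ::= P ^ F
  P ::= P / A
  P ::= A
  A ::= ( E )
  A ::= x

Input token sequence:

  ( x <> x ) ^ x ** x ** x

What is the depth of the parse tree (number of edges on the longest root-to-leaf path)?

[E [T [F [P [A ( [E [T [F [P [A x]] <> [F [P [A x]]]]]] )]] ^ [F [P [A x]]]] ** [T [F [P [A x]]] ** [T [F [P [A x]]]]]]]

11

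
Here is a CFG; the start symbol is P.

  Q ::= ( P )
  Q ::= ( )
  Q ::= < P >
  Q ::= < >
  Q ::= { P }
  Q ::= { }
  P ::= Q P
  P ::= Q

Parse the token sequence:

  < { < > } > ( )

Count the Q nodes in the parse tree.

4

[P [Q < [P [Q { [P [Q < >]] }]] >] [P [Q ( )]]]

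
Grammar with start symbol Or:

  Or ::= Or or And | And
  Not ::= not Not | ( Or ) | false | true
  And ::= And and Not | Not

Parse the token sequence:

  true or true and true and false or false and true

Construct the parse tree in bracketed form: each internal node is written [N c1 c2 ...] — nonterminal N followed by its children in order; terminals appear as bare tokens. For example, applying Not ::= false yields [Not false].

Or
Or or And
Or or And or And
And or And or And
Not or And or And
true or And or And
true or And and Not or And
true or And and Not and Not or And
true or Not and Not and Not or And
true or true and Not and Not or And
true or true and true and Not or And
true or true and true and false or And
true or true and true and false or And and Not
true or true and true and false or Not and Not
true or true and true and false or false and Not
true or true and true and false or false and true

[Or [Or [Or [And [Not true]]] or [And [And [And [Not true]] and [Not true]] and [Not false]]] or [And [And [Not false]] and [Not true]]]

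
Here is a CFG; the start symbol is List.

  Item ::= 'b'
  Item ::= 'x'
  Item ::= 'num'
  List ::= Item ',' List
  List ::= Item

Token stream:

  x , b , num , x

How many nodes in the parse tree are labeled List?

4

[List [Item x] , [List [Item b] , [List [Item num] , [List [Item x]]]]]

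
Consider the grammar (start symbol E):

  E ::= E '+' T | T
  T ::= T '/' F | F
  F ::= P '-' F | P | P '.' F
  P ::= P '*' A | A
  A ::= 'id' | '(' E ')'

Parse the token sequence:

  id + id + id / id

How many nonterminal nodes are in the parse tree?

19

[E [E [E [T [F [P [A id]]]]] + [T [F [P [A id]]]]] + [T [T [F [P [A id]]]] / [F [P [A id]]]]]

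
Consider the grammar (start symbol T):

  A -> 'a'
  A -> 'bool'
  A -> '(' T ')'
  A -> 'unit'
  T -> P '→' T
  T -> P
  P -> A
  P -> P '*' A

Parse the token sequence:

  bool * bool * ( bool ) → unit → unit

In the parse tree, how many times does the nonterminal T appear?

[T [P [P [P [A bool]] * [A bool]] * [A ( [T [P [A bool]]] )]] → [T [P [A unit]] → [T [P [A unit]]]]]

4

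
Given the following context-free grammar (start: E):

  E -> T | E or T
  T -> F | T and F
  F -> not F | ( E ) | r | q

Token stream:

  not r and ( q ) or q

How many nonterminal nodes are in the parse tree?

[E [E [T [T [F not [F r]]] and [F ( [E [T [F q]]] )]]] or [T [F q]]]

12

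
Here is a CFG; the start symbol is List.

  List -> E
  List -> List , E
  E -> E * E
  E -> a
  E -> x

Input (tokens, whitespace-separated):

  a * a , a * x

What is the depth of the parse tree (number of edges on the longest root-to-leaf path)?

4

[List [List [E [E a] * [E a]]] , [E [E a] * [E x]]]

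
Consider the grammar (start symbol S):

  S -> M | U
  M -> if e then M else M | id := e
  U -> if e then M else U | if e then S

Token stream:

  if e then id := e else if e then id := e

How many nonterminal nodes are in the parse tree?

[S [U if e then [M id := e] else [U if e then [S [M id := e]]]]]

6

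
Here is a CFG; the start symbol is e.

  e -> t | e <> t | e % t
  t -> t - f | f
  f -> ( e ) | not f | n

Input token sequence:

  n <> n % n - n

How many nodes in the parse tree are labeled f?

4

[e [e [e [t [f n]]] <> [t [f n]]] % [t [t [f n]] - [f n]]]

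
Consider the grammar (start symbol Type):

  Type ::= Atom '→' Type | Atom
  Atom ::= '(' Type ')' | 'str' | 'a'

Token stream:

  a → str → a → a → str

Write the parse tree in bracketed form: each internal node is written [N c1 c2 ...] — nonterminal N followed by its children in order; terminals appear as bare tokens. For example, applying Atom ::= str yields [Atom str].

Type
Atom → Type
a → Type
a → Atom → Type
a → str → Type
a → str → Atom → Type
a → str → a → Type
a → str → a → Atom → Type
a → str → a → a → Type
a → str → a → a → Atom
a → str → a → a → str

[Type [Atom a] → [Type [Atom str] → [Type [Atom a] → [Type [Atom a] → [Type [Atom str]]]]]]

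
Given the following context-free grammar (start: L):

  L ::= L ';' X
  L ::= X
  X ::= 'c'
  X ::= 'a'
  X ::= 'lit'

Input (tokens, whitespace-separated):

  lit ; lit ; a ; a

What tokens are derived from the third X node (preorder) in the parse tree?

[L [L [L [L [X lit]] ; [X lit]] ; [X a]] ; [X a]]

a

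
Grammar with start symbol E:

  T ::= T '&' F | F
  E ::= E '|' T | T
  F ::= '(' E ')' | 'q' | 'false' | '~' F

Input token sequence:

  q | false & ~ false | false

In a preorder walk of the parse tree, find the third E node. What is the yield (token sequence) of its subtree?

[E [E [E [T [F q]]] | [T [T [F false]] & [F ~ [F false]]]] | [T [F false]]]

q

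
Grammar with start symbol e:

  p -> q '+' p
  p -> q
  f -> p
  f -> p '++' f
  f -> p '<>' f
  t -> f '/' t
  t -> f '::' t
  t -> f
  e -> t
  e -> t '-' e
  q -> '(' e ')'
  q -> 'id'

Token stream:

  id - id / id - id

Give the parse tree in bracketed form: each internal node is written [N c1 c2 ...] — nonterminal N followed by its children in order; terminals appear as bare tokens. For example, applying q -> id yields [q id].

[e [t [f [p [q id]]]] - [e [t [f [p [q id]]] / [t [f [p [q id]]]]] - [e [t [f [p [q id]]]]]]]

e
t - e
f - e
p - e
q - e
id - e
id - t - e
id - f / t - e
id - p / t - e
id - q / t - e
id - id / t - e
id - id / f - e
id - id / p - e
id - id / q - e
id - id / id - e
id - id / id - t
id - id / id - f
id - id / id - p
id - id / id - q
id - id / id - id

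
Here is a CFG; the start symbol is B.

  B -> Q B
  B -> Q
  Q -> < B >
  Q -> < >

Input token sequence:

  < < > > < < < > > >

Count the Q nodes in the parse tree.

5

[B [Q < [B [Q < >]] >] [B [Q < [B [Q < [B [Q < >]] >]] >]]]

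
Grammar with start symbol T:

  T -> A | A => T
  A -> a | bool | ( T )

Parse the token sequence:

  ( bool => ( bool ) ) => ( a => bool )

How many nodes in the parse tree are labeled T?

7

[T [A ( [T [A bool] => [T [A ( [T [A bool]] )]]] )] => [T [A ( [T [A a] => [T [A bool]]] )]]]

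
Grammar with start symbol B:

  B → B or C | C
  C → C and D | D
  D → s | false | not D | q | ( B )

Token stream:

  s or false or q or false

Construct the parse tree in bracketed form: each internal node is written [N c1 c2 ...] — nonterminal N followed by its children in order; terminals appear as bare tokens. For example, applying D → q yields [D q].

B
B or C
B or C or C
B or C or C or C
C or C or C or C
D or C or C or C
s or C or C or C
s or D or C or C
s or false or C or C
s or false or D or C
s or false or q or C
s or false or q or D
s or false or q or false

[B [B [B [B [C [D s]]] or [C [D false]]] or [C [D q]]] or [C [D false]]]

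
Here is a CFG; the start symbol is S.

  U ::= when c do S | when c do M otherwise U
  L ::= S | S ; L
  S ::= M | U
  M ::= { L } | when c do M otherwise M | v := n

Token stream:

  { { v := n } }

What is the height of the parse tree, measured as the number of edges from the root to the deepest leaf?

8

[S [M { [L [S [M { [L [S [M v := n]]] }]]] }]]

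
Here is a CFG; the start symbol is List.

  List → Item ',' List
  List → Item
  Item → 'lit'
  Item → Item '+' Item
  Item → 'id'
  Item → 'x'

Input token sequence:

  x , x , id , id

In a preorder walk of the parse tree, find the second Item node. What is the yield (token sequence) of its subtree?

[List [Item x] , [List [Item x] , [List [Item id] , [List [Item id]]]]]

x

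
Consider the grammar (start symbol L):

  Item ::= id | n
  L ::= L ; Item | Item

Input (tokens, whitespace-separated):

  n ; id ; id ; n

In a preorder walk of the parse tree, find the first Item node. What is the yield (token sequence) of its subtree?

[L [L [L [L [Item n]] ; [Item id]] ; [Item id]] ; [Item n]]

n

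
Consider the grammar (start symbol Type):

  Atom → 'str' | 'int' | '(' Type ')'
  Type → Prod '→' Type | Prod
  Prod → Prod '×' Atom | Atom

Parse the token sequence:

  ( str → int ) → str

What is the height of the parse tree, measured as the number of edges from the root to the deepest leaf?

7

[Type [Prod [Atom ( [Type [Prod [Atom str]] → [Type [Prod [Atom int]]]] )]] → [Type [Prod [Atom str]]]]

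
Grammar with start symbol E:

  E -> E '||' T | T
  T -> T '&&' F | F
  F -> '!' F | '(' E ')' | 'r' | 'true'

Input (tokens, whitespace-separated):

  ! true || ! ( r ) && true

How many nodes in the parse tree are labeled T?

4

[E [E [T [F ! [F true]]]] || [T [T [F ! [F ( [E [T [F r]]] )]]] && [F true]]]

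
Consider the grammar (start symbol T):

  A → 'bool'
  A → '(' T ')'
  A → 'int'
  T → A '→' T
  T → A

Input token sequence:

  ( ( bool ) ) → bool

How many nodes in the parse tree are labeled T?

[T [A ( [T [A ( [T [A bool]] )]] )] → [T [A bool]]]

4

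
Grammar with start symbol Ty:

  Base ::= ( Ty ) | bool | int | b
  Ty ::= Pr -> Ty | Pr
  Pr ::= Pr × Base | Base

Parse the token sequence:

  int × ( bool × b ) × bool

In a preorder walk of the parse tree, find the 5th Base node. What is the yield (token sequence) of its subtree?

bool

[Ty [Pr [Pr [Pr [Base int]] × [Base ( [Ty [Pr [Pr [Base bool]] × [Base b]]] )]] × [Base bool]]]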